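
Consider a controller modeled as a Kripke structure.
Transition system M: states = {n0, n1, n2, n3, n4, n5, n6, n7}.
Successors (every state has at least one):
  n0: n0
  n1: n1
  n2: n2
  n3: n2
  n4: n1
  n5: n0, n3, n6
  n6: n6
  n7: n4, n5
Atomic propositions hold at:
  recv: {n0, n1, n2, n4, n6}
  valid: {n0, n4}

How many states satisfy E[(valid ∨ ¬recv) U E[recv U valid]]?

Sat(¬recv) = {n3, n5, n7}
Sat(valid ∨ ¬recv) = {n0, n3, n4, n5, n7}
E[recv U valid]: least fixpoint, start Z0 = Sat(valid) = {n0, n4}, add states in Sat(recv) with some successor in Z. Already a fixed point.
Sat(E[recv U valid]) = {n0, n4}
E[(valid ∨ ¬recv) U E[recv U valid]]: least fixpoint, start Z0 = Sat(E[recv U valid]) = {n0, n4}, add states in Sat(valid ∨ ¬recv) with some successor in Z. Z1 = {n0, n4, n5, n7}; fixed.
Sat(E[(valid ∨ ¬recv) U E[recv U valid]]) = {n0, n4, n5, n7}
|Sat(E[(valid ∨ ¬recv) U E[recv U valid]])| = |{n0, n4, n5, n7}| = 4.

4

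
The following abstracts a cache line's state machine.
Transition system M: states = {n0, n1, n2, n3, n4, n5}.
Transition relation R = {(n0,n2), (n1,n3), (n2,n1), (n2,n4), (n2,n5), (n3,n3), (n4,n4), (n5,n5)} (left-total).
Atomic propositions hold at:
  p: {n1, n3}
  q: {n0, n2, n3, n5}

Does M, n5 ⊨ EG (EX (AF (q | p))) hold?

Sat(q | p) = {n0, n1, n2, n3, n5}
AF (q | p): least fixpoint, start Z0 = {n0, n1, n2, n3, n5}, add states with every successor in Z. Already a fixed point.
Sat(AF (q | p)) = {n0, n1, n2, n3, n5}
Sat(EX (AF (q | p))) = {s : some successor in {n0, n1, n2, n3, n5}} = {n0, n1, n2, n3, n5}
EG (EX (AF (q | p))): greatest fixpoint, start Z0 = {n0, n1, n2, n3, n5}, keep only states in Sat with some successor in Z. Already a fixed point.
Sat(EG (EX (AF (q | p)))) = {n0, n1, n2, n3, n5}
n5 ∈ Sat(EG (EX (AF (q | p)))) = {n0, n1, n2, n3, n5}, so the formula holds at n5.

Yes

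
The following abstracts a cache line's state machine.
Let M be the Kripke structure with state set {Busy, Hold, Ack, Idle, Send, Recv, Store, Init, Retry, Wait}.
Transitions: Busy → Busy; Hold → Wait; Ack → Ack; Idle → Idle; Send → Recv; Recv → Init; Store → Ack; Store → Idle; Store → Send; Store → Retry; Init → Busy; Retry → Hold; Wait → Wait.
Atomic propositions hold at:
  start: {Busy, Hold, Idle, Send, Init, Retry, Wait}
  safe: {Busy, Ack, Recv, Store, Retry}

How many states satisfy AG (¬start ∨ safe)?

2

Sat(¬start) = {Ack, Recv, Store}
Sat(¬start ∨ safe) = {Busy, Ack, Recv, Store, Retry}
AG (¬start ∨ safe): greatest fixpoint, start Z0 = {Busy, Ack, Recv, Store, Retry}, keep only states in Sat with every successor in Z. Z1 = {Busy, Ack}; fixed.
Sat(AG (¬start ∨ safe)) = {Busy, Ack}
|Sat(AG (¬start ∨ safe))| = |{Busy, Ack}| = 2.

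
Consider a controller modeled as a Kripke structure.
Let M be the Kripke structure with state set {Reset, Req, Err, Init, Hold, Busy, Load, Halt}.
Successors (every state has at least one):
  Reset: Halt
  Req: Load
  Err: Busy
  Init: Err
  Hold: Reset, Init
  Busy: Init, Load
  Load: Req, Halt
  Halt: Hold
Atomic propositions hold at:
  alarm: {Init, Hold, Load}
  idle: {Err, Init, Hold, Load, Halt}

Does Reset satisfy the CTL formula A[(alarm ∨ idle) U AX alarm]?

Sat(alarm ∨ idle) = {Err, Init, Hold, Load, Halt}
Sat(AX alarm) = {s : every successor in {Init, Hold, Load}} = {Req, Busy, Halt}
A[(alarm ∨ idle) U AX alarm]: least fixpoint, start Z0 = Sat(AX alarm) = {Req, Busy, Halt}, add states in Sat(alarm ∨ idle) with every successor in Z. Z1 = {Req, Err, Busy, Load, Halt}; Z2 = {Req, Err, Init, Busy, Load, Halt}; fixed.
Sat(A[(alarm ∨ idle) U AX alarm]) = {Req, Err, Init, Busy, Load, Halt}
Reset ∉ Sat(A[(alarm ∨ idle) U AX alarm]) = {Req, Err, Init, Busy, Load, Halt}, so the formula does not hold at Reset.

No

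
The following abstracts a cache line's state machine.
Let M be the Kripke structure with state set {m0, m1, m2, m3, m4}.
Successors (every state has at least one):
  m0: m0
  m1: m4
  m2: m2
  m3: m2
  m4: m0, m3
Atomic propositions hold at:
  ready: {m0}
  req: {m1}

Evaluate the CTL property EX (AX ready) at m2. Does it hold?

Sat(AX ready) = {s : every successor in {m0}} = {m0}
Sat(EX (AX ready)) = {s : some successor in {m0}} = {m0, m4}
m2 ∉ Sat(EX (AX ready)) = {m0, m4}, so the formula does not hold at m2.

No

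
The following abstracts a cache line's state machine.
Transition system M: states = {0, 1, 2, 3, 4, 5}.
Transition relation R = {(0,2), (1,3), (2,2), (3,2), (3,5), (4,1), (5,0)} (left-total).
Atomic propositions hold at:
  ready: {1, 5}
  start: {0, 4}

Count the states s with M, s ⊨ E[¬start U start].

Sat(¬start) = {1, 2, 3, 5}
E[¬start U start]: least fixpoint, start Z0 = Sat(start) = {0, 4}, add states in Sat(¬start) with some successor in Z. Z1 = {0, 4, 5}; Z2 = {0, 3, 4, 5}; Z3 = {0, 1, 3, 4, 5}; fixed.
Sat(E[¬start U start]) = {0, 1, 3, 4, 5}
|Sat(E[¬start U start])| = |{0, 1, 3, 4, 5}| = 5.

5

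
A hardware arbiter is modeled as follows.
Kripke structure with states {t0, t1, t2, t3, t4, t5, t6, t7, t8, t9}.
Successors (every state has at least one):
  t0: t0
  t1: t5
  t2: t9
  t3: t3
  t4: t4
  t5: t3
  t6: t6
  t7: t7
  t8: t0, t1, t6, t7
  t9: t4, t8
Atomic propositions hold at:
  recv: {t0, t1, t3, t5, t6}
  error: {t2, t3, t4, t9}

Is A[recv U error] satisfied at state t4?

Yes

A[recv U error]: least fixpoint, start Z0 = Sat(error) = {t2, t3, t4, t9}, add states in Sat(recv) with every successor in Z. Z1 = {t2, t3, t4, t5, t9}; Z2 = {t1, t2, t3, t4, t5, t9}; fixed.
Sat(A[recv U error]) = {t1, t2, t3, t4, t5, t9}
t4 ∈ Sat(A[recv U error]) = {t1, t2, t3, t4, t5, t9}, so the formula holds at t4.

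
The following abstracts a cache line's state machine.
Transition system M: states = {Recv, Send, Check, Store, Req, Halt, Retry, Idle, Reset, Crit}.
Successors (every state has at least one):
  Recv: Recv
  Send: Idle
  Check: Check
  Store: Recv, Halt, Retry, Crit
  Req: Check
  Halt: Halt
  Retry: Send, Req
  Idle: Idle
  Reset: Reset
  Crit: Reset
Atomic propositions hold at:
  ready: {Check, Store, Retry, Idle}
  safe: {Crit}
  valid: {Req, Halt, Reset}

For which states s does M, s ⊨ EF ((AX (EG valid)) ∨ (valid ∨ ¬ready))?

EG valid: greatest fixpoint, start Z0 = {Req, Halt, Reset}, keep only states in Sat with some successor in Z. Z1 = {Halt, Reset}; fixed.
Sat(EG valid) = {Halt, Reset}
Sat(AX (EG valid)) = {s : every successor in {Halt, Reset}} = {Halt, Reset, Crit}
Sat(¬ready) = {Recv, Send, Req, Halt, Reset, Crit}
Sat(valid ∨ ¬ready) = {Recv, Send, Req, Halt, Reset, Crit}
Sat((AX (EG valid)) ∨ (valid ∨ ¬ready)) = {Recv, Send, Req, Halt, Reset, Crit}
EF ((AX (EG valid)) ∨ (valid ∨ ¬ready)): least fixpoint, start Z0 = {Recv, Send, Req, Halt, Reset, Crit}, add states with some successor in Z. Z1 = {Recv, Send, Store, Req, Halt, Retry, Reset, Crit}; fixed.
Sat(EF ((AX (EG valid)) ∨ (valid ∨ ¬ready))) = {Recv, Send, Store, Req, Halt, Retry, Reset, Crit}

{Recv, Send, Store, Req, Halt, Retry, Reset, Crit}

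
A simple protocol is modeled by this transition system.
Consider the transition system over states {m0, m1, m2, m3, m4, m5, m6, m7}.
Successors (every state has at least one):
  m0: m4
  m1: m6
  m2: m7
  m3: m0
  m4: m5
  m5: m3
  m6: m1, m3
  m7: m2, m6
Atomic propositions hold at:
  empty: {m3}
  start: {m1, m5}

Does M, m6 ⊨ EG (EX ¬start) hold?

Sat(¬start) = {m0, m2, m3, m4, m6, m7}
Sat(EX ¬start) = {s : some successor in {m0, m2, m3, m4, m6, m7}} = {m0, m1, m2, m3, m5, m6, m7}
EG (EX ¬start): greatest fixpoint, start Z0 = {m0, m1, m2, m3, m5, m6, m7}, keep only states in Sat with some successor in Z. Z1 = {m1, m2, m3, m5, m6, m7}; Z2 = {m1, m2, m5, m6, m7}; Z3 = {m1, m2, m6, m7}; fixed.
Sat(EG (EX ¬start)) = {m1, m2, m6, m7}
m6 ∈ Sat(EG (EX ¬start)) = {m1, m2, m6, m7}, so the formula holds at m6.

Yes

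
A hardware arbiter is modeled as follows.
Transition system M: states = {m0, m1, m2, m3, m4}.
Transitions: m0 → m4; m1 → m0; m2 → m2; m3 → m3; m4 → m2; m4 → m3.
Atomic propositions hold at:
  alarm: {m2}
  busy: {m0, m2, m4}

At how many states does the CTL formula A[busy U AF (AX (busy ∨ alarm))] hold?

Sat(busy ∨ alarm) = {m0, m2, m4}
Sat(AX (busy ∨ alarm)) = {s : every successor in {m0, m2, m4}} = {m0, m1, m2}
AF (AX (busy ∨ alarm)): least fixpoint, start Z0 = {m0, m1, m2}, add states with every successor in Z. Already a fixed point.
Sat(AF (AX (busy ∨ alarm))) = {m0, m1, m2}
A[busy U AF (AX (busy ∨ alarm))]: least fixpoint, start Z0 = Sat(AF (AX (busy ∨ alarm))) = {m0, m1, m2}, add states in Sat(busy) with every successor in Z. Already a fixed point.
Sat(A[busy U AF (AX (busy ∨ alarm))]) = {m0, m1, m2}
|Sat(A[busy U AF (AX (busy ∨ alarm))])| = |{m0, m1, m2}| = 3.

3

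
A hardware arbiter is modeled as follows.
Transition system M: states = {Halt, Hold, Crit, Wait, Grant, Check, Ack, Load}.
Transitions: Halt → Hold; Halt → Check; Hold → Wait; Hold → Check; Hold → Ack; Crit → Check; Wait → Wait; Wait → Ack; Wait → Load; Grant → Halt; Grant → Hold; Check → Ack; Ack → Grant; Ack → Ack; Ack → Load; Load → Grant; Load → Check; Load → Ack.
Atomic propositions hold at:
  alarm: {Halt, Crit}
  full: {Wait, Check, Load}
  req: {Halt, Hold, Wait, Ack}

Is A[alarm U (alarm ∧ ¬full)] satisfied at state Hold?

Sat(¬full) = {Halt, Hold, Crit, Grant, Ack}
Sat(alarm ∧ ¬full) = {Halt, Crit}
A[alarm U (alarm ∧ ¬full)]: least fixpoint, start Z0 = Sat((alarm ∧ ¬full)) = {Halt, Crit}, add states in Sat(alarm) with every successor in Z. Already a fixed point.
Sat(A[alarm U (alarm ∧ ¬full)]) = {Halt, Crit}
Hold ∉ Sat(A[alarm U (alarm ∧ ¬full)]) = {Halt, Crit}, so the formula does not hold at Hold.

No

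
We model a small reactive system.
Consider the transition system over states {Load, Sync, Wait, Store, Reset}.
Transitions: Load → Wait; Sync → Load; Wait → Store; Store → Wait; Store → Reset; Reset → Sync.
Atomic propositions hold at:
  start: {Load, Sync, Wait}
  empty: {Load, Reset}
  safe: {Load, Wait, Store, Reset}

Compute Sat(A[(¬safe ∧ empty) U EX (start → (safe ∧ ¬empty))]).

Sat(¬safe) = {Sync}
Sat(¬safe ∧ empty) = ∅
Sat(¬empty) = {Sync, Wait, Store}
Sat(safe ∧ ¬empty) = {Wait, Store}
Sat(start → (safe ∧ ¬empty)) = {Wait, Store, Reset}
Sat(EX (start → (safe ∧ ¬empty))) = {s : some successor in {Wait, Store, Reset}} = {Load, Wait, Store}
A[(¬safe ∧ empty) U EX (start → (safe ∧ ¬empty))]: least fixpoint, start Z0 = Sat(EX (start → (safe ∧ ¬empty))) = {Load, Wait, Store}, add states in Sat(¬safe ∧ empty) with every successor in Z. Already a fixed point.
Sat(A[(¬safe ∧ empty) U EX (start → (safe ∧ ¬empty))]) = {Load, Wait, Store}

{Load, Wait, Store}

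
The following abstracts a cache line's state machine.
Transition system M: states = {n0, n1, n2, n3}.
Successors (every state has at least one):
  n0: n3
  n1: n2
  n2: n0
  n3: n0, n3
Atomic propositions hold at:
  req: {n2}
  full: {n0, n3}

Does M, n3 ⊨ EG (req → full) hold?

Sat(req → full) = {n0, n1, n3}
EG (req → full): greatest fixpoint, start Z0 = {n0, n1, n3}, keep only states in Sat with some successor in Z. Z1 = {n0, n3}; fixed.
Sat(EG (req → full)) = {n0, n3}
n3 ∈ Sat(EG (req → full)) = {n0, n3}, so the formula holds at n3.

Yes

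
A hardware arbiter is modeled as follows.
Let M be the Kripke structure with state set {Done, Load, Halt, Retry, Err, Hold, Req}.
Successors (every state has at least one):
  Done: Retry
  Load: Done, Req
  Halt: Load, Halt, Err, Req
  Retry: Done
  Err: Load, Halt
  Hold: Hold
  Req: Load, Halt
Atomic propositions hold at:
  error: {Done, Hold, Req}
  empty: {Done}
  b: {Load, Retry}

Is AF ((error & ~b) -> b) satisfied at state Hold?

No

Sat(~b) = {Done, Halt, Err, Hold, Req}
Sat(error & ~b) = {Done, Hold, Req}
Sat((error & ~b) -> b) = {Load, Halt, Retry, Err}
AF ((error & ~b) -> b): least fixpoint, start Z0 = {Load, Halt, Retry, Err}, add states with every successor in Z. Z1 = {Done, Load, Halt, Retry, Err, Req}; fixed.
Sat(AF ((error & ~b) -> b)) = {Done, Load, Halt, Retry, Err, Req}
Hold ∉ Sat(AF ((error & ~b) -> b)) = {Done, Load, Halt, Retry, Err, Req}, so the formula does not hold at Hold.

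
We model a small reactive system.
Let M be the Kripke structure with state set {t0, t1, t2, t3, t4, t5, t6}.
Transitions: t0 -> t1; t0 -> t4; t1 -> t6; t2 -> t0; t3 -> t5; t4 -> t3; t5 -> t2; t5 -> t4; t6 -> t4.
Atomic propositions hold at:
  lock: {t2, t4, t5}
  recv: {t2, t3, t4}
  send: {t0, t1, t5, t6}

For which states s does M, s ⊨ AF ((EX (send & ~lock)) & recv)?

{t2}

Sat(~lock) = {t0, t1, t3, t6}
Sat(send & ~lock) = {t0, t1, t6}
Sat(EX (send & ~lock)) = {s : some successor in {t0, t1, t6}} = {t0, t1, t2}
Sat((EX (send & ~lock)) & recv) = {t2}
AF ((EX (send & ~lock)) & recv): least fixpoint, start Z0 = {t2}, add states with every successor in Z. Already a fixed point.
Sat(AF ((EX (send & ~lock)) & recv)) = {t2}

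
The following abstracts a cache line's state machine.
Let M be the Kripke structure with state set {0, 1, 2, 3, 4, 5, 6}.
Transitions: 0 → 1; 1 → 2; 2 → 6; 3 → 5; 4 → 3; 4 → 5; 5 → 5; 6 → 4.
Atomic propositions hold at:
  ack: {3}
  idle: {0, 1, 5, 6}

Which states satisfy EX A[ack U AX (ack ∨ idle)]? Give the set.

{1, 3, 4, 5, 6}

Sat(ack ∨ idle) = {0, 1, 3, 5, 6}
Sat(AX (ack ∨ idle)) = {s : every successor in {0, 1, 3, 5, 6}} = {0, 2, 3, 4, 5}
A[ack U AX (ack ∨ idle)]: least fixpoint, start Z0 = Sat(AX (ack ∨ idle)) = {0, 2, 3, 4, 5}, add states in Sat(ack) with every successor in Z. Already a fixed point.
Sat(A[ack U AX (ack ∨ idle)]) = {0, 2, 3, 4, 5}
Sat(EX A[ack U AX (ack ∨ idle)]) = {s : some successor in {0, 2, 3, 4, 5}} = {1, 3, 4, 5, 6}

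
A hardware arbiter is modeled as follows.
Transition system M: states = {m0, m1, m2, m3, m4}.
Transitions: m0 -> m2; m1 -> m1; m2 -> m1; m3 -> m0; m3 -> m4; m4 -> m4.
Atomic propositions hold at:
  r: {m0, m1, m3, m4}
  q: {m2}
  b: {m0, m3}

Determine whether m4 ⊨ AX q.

Sat(AX q) = {s : every successor in {m2}} = {m0}
m4 ∉ Sat(AX q) = {m0}, so the formula does not hold at m4.

No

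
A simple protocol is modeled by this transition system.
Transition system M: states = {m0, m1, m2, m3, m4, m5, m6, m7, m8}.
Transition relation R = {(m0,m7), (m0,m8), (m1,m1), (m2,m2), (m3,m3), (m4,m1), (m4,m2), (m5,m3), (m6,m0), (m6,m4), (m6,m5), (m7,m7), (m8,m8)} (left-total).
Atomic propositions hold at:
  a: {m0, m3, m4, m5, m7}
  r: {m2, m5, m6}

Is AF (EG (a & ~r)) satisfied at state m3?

Yes

Sat(~r) = {m0, m1, m3, m4, m7, m8}
Sat(a & ~r) = {m0, m3, m4, m7}
EG (a & ~r): greatest fixpoint, start Z0 = {m0, m3, m4, m7}, keep only states in Sat with some successor in Z. Z1 = {m0, m3, m7}; fixed.
Sat(EG (a & ~r)) = {m0, m3, m7}
AF (EG (a & ~r)): least fixpoint, start Z0 = {m0, m3, m7}, add states with every successor in Z. Z1 = {m0, m3, m5, m7}; fixed.
Sat(AF (EG (a & ~r))) = {m0, m3, m5, m7}
m3 ∈ Sat(AF (EG (a & ~r))) = {m0, m3, m5, m7}, so the formula holds at m3.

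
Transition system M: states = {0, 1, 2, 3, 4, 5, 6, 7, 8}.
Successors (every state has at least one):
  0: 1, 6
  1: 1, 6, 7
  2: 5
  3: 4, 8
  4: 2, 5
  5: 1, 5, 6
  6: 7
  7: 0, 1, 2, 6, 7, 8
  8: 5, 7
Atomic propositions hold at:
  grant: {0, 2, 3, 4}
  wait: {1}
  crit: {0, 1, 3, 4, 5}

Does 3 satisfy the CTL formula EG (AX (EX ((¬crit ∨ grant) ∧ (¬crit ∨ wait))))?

Yes

Sat(¬crit) = {2, 6, 7, 8}
Sat(¬crit ∨ grant) = {0, 2, 3, 4, 6, 7, 8}
Sat(¬crit ∨ wait) = {1, 2, 6, 7, 8}
Sat((¬crit ∨ grant) ∧ (¬crit ∨ wait)) = {2, 6, 7, 8}
Sat(EX ((¬crit ∨ grant) ∧ (¬crit ∨ wait))) = {s : some successor in {2, 6, 7, 8}} = {0, 1, 3, 4, 5, 6, 7, 8}
Sat(AX (EX ((¬crit ∨ grant) ∧ (¬crit ∨ wait)))) = {s : every successor in {0, 1, 3, 4, 5, 6, 7, 8}} = {0, 1, 2, 3, 5, 6, 8}
EG (AX (EX ((¬crit ∨ grant) ∧ (¬crit ∨ wait)))): greatest fixpoint, start Z0 = {0, 1, 2, 3, 5, 6, 8}, keep only states in Sat with some successor in Z. Z1 = {0, 1, 2, 3, 5, 8}; fixed.
Sat(EG (AX (EX ((¬crit ∨ grant) ∧ (¬crit ∨ wait))))) = {0, 1, 2, 3, 5, 8}
3 ∈ Sat(EG (AX (EX ((¬crit ∨ grant) ∧ (¬crit ∨ wait))))) = {0, 1, 2, 3, 5, 8}, so the formula holds at 3.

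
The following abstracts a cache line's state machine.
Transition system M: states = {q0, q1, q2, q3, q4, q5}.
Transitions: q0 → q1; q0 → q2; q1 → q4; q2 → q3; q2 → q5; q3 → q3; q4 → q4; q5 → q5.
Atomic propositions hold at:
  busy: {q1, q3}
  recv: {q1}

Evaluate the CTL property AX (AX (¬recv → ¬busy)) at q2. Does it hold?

No

Sat(¬recv) = {q0, q2, q3, q4, q5}
Sat(¬busy) = {q0, q2, q4, q5}
Sat(¬recv → ¬busy) = {q0, q1, q2, q4, q5}
Sat(AX (¬recv → ¬busy)) = {s : every successor in {q0, q1, q2, q4, q5}} = {q0, q1, q4, q5}
Sat(AX (AX (¬recv → ¬busy))) = {s : every successor in {q0, q1, q4, q5}} = {q1, q4, q5}
q2 ∉ Sat(AX (AX (¬recv → ¬busy))) = {q1, q4, q5}, so the formula does not hold at q2.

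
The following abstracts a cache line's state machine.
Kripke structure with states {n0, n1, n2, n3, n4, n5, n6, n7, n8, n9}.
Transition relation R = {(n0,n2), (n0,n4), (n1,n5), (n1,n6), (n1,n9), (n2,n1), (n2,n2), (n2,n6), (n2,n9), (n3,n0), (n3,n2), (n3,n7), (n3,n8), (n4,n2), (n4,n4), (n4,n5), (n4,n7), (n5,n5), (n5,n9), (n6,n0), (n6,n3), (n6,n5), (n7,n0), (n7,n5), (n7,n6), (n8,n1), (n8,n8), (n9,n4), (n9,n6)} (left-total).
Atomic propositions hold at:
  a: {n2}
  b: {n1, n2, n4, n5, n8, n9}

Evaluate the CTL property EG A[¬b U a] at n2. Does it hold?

Yes

Sat(¬b) = {n0, n3, n6, n7}
A[¬b U a]: least fixpoint, start Z0 = Sat(a) = {n2}, add states in Sat(¬b) with every successor in Z. Already a fixed point.
Sat(A[¬b U a]) = {n2}
EG A[¬b U a]: greatest fixpoint, start Z0 = {n2}, keep only states in Sat with some successor in Z. Already a fixed point.
Sat(EG A[¬b U a]) = {n2}
n2 ∈ Sat(EG A[¬b U a]) = {n2}, so the formula holds at n2.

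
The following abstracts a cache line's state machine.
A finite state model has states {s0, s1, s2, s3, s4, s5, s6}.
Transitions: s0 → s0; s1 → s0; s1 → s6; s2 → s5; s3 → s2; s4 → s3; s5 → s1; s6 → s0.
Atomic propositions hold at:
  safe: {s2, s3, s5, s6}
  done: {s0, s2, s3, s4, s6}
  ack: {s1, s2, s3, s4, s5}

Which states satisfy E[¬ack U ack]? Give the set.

{s1, s2, s3, s4, s5}

Sat(¬ack) = {s0, s6}
E[¬ack U ack]: least fixpoint, start Z0 = Sat(ack) = {s1, s2, s3, s4, s5}, add states in Sat(¬ack) with some successor in Z. Already a fixed point.
Sat(E[¬ack U ack]) = {s1, s2, s3, s4, s5}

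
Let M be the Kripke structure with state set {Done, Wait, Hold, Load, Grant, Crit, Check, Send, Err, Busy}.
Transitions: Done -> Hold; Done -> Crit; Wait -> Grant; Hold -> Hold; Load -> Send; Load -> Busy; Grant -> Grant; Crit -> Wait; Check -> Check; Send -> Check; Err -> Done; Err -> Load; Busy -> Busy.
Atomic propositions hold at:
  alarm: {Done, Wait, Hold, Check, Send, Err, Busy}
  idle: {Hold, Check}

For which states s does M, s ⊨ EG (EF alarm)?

EF alarm: least fixpoint, start Z0 = {Done, Wait, Hold, Check, Send, Err, Busy}, add states with some successor in Z. Z1 = {Done, Wait, Hold, Load, Crit, Check, Send, Err, Busy}; fixed.
Sat(EF alarm) = {Done, Wait, Hold, Load, Crit, Check, Send, Err, Busy}
EG (EF alarm): greatest fixpoint, start Z0 = {Done, Wait, Hold, Load, Crit, Check, Send, Err, Busy}, keep only states in Sat with some successor in Z. Z1 = {Done, Hold, Load, Crit, Check, Send, Err, Busy}; Z2 = {Done, Hold, Load, Check, Send, Err, Busy}; fixed.
Sat(EG (EF alarm)) = {Done, Hold, Load, Check, Send, Err, Busy}

{Done, Hold, Load, Check, Send, Err, Busy}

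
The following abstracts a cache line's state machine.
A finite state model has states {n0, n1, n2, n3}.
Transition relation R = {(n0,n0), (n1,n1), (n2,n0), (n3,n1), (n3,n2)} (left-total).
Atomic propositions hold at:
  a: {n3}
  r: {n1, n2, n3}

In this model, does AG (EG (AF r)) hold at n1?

AF r: least fixpoint, start Z0 = {n1, n2, n3}, add states with every successor in Z. Already a fixed point.
Sat(AF r) = {n1, n2, n3}
EG (AF r): greatest fixpoint, start Z0 = {n1, n2, n3}, keep only states in Sat with some successor in Z. Z1 = {n1, n3}; fixed.
Sat(EG (AF r)) = {n1, n3}
AG (EG (AF r)): greatest fixpoint, start Z0 = {n1, n3}, keep only states in Sat with every successor in Z. Z1 = {n1}; fixed.
Sat(AG (EG (AF r))) = {n1}
n1 ∈ Sat(AG (EG (AF r))) = {n1}, so the formula holds at n1.

Yes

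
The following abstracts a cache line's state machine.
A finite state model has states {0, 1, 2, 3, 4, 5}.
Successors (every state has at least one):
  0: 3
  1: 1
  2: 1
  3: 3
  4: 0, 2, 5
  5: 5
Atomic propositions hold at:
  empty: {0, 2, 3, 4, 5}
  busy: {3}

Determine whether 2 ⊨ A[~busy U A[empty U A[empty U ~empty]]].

Sat(~busy) = {0, 1, 2, 4, 5}
Sat(~empty) = {1}
A[empty U ~empty]: least fixpoint, start Z0 = Sat(~empty) = {1}, add states in Sat(empty) with every successor in Z. Z1 = {1, 2}; fixed.
Sat(A[empty U ~empty]) = {1, 2}
A[empty U A[empty U ~empty]]: least fixpoint, start Z0 = Sat(A[empty U ~empty]) = {1, 2}, add states in Sat(empty) with every successor in Z. Already a fixed point.
Sat(A[empty U A[empty U ~empty]]) = {1, 2}
A[~busy U A[empty U A[empty U ~empty]]]: least fixpoint, start Z0 = Sat(A[empty U A[empty U ~empty]]) = {1, 2}, add states in Sat(~busy) with every successor in Z. Already a fixed point.
Sat(A[~busy U A[empty U A[empty U ~empty]]]) = {1, 2}
2 ∈ Sat(A[~busy U A[empty U A[empty U ~empty]]]) = {1, 2}, so the formula holds at 2.

Yes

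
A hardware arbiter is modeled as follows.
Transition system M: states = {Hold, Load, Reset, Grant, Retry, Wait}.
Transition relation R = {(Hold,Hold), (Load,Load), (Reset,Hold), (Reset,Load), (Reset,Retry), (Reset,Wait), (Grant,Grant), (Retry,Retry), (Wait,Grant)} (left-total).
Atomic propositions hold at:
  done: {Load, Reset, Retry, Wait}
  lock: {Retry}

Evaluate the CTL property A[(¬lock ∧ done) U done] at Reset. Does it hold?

Yes

Sat(¬lock) = {Hold, Load, Reset, Grant, Wait}
Sat(¬lock ∧ done) = {Load, Reset, Wait}
A[(¬lock ∧ done) U done]: least fixpoint, start Z0 = Sat(done) = {Load, Reset, Retry, Wait}, add states in Sat(¬lock ∧ done) with every successor in Z. Already a fixed point.
Sat(A[(¬lock ∧ done) U done]) = {Load, Reset, Retry, Wait}
Reset ∈ Sat(A[(¬lock ∧ done) U done]) = {Load, Reset, Retry, Wait}, so the formula holds at Reset.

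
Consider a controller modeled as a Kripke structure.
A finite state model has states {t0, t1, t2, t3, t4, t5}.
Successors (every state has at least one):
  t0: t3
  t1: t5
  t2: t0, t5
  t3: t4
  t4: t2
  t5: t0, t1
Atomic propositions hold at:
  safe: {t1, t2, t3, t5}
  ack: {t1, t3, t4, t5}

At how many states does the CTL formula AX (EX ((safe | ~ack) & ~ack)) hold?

3

Sat(~ack) = {t0, t2}
Sat(safe | ~ack) = {t0, t1, t2, t3, t5}
Sat((safe | ~ack) & ~ack) = {t0, t2}
Sat(EX ((safe | ~ack) & ~ack)) = {s : some successor in {t0, t2}} = {t2, t4, t5}
Sat(AX (EX ((safe | ~ack) & ~ack))) = {s : every successor in {t2, t4, t5}} = {t1, t3, t4}
|Sat(AX (EX ((safe | ~ack) & ~ack)))| = |{t1, t3, t4}| = 3.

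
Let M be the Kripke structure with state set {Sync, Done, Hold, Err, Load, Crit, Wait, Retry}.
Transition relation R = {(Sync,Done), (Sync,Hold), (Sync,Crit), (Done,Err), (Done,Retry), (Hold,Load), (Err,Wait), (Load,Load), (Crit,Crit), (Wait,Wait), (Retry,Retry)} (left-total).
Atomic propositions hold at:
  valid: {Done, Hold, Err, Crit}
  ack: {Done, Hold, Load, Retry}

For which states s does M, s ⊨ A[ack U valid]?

{Done, Hold, Err, Crit}

A[ack U valid]: least fixpoint, start Z0 = Sat(valid) = {Done, Hold, Err, Crit}, add states in Sat(ack) with every successor in Z. Already a fixed point.
Sat(A[ack U valid]) = {Done, Hold, Err, Crit}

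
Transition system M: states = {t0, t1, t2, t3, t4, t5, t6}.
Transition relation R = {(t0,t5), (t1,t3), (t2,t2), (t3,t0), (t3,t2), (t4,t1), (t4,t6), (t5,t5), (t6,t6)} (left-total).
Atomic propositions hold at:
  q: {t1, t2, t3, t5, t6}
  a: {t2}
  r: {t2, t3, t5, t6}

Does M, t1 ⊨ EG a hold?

EG a: greatest fixpoint, start Z0 = {t2}, keep only states in Sat with some successor in Z. Already a fixed point.
Sat(EG a) = {t2}
t1 ∉ Sat(EG a) = {t2}, so the formula does not hold at t1.

No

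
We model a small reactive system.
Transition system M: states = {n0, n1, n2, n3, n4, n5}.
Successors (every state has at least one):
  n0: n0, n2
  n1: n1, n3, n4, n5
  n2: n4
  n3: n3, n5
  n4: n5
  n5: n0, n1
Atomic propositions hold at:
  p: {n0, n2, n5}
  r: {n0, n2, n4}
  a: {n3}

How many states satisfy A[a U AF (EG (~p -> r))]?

4

Sat(~p) = {n1, n3, n4}
Sat(~p -> r) = {n0, n2, n4, n5}
EG (~p -> r): greatest fixpoint, start Z0 = {n0, n2, n4, n5}, keep only states in Sat with some successor in Z. Already a fixed point.
Sat(EG (~p -> r)) = {n0, n2, n4, n5}
AF (EG (~p -> r)): least fixpoint, start Z0 = {n0, n2, n4, n5}, add states with every successor in Z. Already a fixed point.
Sat(AF (EG (~p -> r))) = {n0, n2, n4, n5}
A[a U AF (EG (~p -> r))]: least fixpoint, start Z0 = Sat(AF (EG (~p -> r))) = {n0, n2, n4, n5}, add states in Sat(a) with every successor in Z. Already a fixed point.
Sat(A[a U AF (EG (~p -> r))]) = {n0, n2, n4, n5}
|Sat(A[a U AF (EG (~p -> r))])| = |{n0, n2, n4, n5}| = 4.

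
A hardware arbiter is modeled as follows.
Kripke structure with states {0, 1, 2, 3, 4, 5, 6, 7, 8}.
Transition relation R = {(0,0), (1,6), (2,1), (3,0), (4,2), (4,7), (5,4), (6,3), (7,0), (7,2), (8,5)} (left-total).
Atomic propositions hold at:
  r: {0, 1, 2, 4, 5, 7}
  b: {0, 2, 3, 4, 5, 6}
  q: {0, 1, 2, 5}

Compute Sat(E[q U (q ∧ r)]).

Sat(q ∧ r) = {0, 1, 2, 5}
E[q U (q ∧ r)]: least fixpoint, start Z0 = Sat((q ∧ r)) = {0, 1, 2, 5}, add states in Sat(q) with some successor in Z. Already a fixed point.
Sat(E[q U (q ∧ r)]) = {0, 1, 2, 5}

{0, 1, 2, 5}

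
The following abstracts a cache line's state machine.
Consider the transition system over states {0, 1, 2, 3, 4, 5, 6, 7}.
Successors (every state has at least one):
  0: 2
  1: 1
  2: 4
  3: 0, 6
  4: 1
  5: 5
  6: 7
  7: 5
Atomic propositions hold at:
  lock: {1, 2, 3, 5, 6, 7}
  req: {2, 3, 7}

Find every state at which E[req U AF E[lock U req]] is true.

{0, 2, 3, 6, 7}

E[lock U req]: least fixpoint, start Z0 = Sat(req) = {2, 3, 7}, add states in Sat(lock) with some successor in Z. Z1 = {2, 3, 6, 7}; fixed.
Sat(E[lock U req]) = {2, 3, 6, 7}
AF E[lock U req]: least fixpoint, start Z0 = {2, 3, 6, 7}, add states with every successor in Z. Z1 = {0, 2, 3, 6, 7}; fixed.
Sat(AF E[lock U req]) = {0, 2, 3, 6, 7}
E[req U AF E[lock U req]]: least fixpoint, start Z0 = Sat(AF E[lock U req]) = {0, 2, 3, 6, 7}, add states in Sat(req) with some successor in Z. Already a fixed point.
Sat(E[req U AF E[lock U req]]) = {0, 2, 3, 6, 7}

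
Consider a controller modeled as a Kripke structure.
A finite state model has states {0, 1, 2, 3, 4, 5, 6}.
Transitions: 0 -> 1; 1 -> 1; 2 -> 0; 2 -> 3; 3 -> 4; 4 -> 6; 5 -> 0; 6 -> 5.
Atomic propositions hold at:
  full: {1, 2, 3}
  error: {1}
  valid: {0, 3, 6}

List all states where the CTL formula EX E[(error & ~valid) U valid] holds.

Sat(~valid) = {1, 2, 4, 5}
Sat(error & ~valid) = {1}
E[(error & ~valid) U valid]: least fixpoint, start Z0 = Sat(valid) = {0, 3, 6}, add states in Sat(error & ~valid) with some successor in Z. Already a fixed point.
Sat(E[(error & ~valid) U valid]) = {0, 3, 6}
Sat(EX E[(error & ~valid) U valid]) = {s : some successor in {0, 3, 6}} = {2, 4, 5}

{2, 4, 5}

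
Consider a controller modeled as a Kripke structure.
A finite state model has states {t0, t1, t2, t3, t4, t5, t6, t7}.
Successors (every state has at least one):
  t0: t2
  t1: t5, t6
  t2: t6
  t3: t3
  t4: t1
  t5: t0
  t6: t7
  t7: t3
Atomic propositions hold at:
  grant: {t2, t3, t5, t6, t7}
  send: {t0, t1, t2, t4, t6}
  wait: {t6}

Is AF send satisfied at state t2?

AF send: least fixpoint, start Z0 = {t0, t1, t2, t4, t6}, add states with every successor in Z. Z1 = {t0, t1, t2, t4, t5, t6}; fixed.
Sat(AF send) = {t0, t1, t2, t4, t5, t6}
t2 ∈ Sat(AF send) = {t0, t1, t2, t4, t5, t6}, so the formula holds at t2.

Yes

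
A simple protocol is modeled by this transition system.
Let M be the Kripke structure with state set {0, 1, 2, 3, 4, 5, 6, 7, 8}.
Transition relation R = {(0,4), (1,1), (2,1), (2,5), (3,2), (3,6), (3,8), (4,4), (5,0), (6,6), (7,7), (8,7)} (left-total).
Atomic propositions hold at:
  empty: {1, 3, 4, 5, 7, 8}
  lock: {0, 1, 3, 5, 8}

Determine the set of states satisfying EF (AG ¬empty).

Sat(¬empty) = {0, 2, 6}
AG ¬empty: greatest fixpoint, start Z0 = {0, 2, 6}, keep only states in Sat with every successor in Z. Z1 = {6}; fixed.
Sat(AG ¬empty) = {6}
EF (AG ¬empty): least fixpoint, start Z0 = {6}, add states with some successor in Z. Z1 = {3, 6}; fixed.
Sat(EF (AG ¬empty)) = {3, 6}

{3, 6}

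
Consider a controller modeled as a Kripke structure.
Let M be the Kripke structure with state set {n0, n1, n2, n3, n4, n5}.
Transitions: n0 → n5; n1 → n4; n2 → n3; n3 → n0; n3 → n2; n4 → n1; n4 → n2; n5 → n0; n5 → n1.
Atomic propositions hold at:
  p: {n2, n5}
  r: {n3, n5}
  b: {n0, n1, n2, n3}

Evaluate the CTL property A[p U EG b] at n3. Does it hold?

Yes

EG b: greatest fixpoint, start Z0 = {n0, n1, n2, n3}, keep only states in Sat with some successor in Z. Z1 = {n2, n3}; fixed.
Sat(EG b) = {n2, n3}
A[p U EG b]: least fixpoint, start Z0 = Sat(EG b) = {n2, n3}, add states in Sat(p) with every successor in Z. Already a fixed point.
Sat(A[p U EG b]) = {n2, n3}
n3 ∈ Sat(A[p U EG b]) = {n2, n3}, so the formula holds at n3.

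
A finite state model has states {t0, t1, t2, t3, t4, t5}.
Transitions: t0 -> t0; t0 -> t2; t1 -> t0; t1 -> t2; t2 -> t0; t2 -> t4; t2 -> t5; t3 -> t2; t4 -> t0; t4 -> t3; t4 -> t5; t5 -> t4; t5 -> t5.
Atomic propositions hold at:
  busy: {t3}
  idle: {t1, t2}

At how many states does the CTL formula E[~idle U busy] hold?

Sat(~idle) = {t0, t3, t4, t5}
E[~idle U busy]: least fixpoint, start Z0 = Sat(busy) = {t3}, add states in Sat(~idle) with some successor in Z. Z1 = {t3, t4}; Z2 = {t3, t4, t5}; fixed.
Sat(E[~idle U busy]) = {t3, t4, t5}
|Sat(E[~idle U busy])| = |{t3, t4, t5}| = 3.

3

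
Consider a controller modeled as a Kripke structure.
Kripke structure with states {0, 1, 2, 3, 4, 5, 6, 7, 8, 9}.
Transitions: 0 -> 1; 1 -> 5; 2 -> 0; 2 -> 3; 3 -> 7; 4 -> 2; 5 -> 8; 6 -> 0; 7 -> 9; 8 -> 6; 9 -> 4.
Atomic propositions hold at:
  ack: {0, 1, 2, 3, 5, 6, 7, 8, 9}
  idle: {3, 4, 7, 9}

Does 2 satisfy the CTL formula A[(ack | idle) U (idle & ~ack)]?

No

Sat(ack | idle) = {0, 1, 2, 3, 4, 5, 6, 7, 8, 9}
Sat(~ack) = {4}
Sat(idle & ~ack) = {4}
A[(ack | idle) U (idle & ~ack)]: least fixpoint, start Z0 = Sat((idle & ~ack)) = {4}, add states in Sat(ack | idle) with every successor in Z. Z1 = {4, 9}; Z2 = {4, 7, 9}; Z3 = {3, 4, 7, 9}; fixed.
Sat(A[(ack | idle) U (idle & ~ack)]) = {3, 4, 7, 9}
2 ∉ Sat(A[(ack | idle) U (idle & ~ack)]) = {3, 4, 7, 9}, so the formula does not hold at 2.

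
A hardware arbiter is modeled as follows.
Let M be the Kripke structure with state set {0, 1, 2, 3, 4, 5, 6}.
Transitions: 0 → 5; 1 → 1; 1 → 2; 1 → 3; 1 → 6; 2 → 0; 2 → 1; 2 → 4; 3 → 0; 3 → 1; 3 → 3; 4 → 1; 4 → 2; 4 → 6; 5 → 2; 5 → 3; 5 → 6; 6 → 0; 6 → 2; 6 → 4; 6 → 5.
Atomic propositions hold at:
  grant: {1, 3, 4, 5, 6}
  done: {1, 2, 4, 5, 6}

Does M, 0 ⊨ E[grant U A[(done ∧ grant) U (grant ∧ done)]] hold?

Sat(done ∧ grant) = {1, 4, 5, 6}
Sat(grant ∧ done) = {1, 4, 5, 6}
A[(done ∧ grant) U (grant ∧ done)]: least fixpoint, start Z0 = Sat((grant ∧ done)) = {1, 4, 5, 6}, add states in Sat(done ∧ grant) with every successor in Z. Already a fixed point.
Sat(A[(done ∧ grant) U (grant ∧ done)]) = {1, 4, 5, 6}
E[grant U A[(done ∧ grant) U (grant ∧ done)]]: least fixpoint, start Z0 = Sat(A[(done ∧ grant) U (grant ∧ done)]) = {1, 4, 5, 6}, add states in Sat(grant) with some successor in Z. Z1 = {1, 3, 4, 5, 6}; fixed.
Sat(E[grant U A[(done ∧ grant) U (grant ∧ done)]]) = {1, 3, 4, 5, 6}
0 ∉ Sat(E[grant U A[(done ∧ grant) U (grant ∧ done)]]) = {1, 3, 4, 5, 6}, so the formula does not hold at 0.

No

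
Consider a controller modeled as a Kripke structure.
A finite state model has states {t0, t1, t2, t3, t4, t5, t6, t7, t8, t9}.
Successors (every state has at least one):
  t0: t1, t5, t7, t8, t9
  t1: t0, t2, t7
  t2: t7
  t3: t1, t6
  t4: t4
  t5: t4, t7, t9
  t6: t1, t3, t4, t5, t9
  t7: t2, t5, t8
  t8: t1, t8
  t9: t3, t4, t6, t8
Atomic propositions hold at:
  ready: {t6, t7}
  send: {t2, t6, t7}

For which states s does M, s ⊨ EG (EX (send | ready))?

Sat(send | ready) = {t2, t6, t7}
Sat(EX (send | ready)) = {s : some successor in {t2, t6, t7}} = {t0, t1, t2, t3, t5, t7, t9}
EG (EX (send | ready)): greatest fixpoint, start Z0 = {t0, t1, t2, t3, t5, t7, t9}, keep only states in Sat with some successor in Z. Already a fixed point.
Sat(EG (EX (send | ready))) = {t0, t1, t2, t3, t5, t7, t9}

{t0, t1, t2, t3, t5, t7, t9}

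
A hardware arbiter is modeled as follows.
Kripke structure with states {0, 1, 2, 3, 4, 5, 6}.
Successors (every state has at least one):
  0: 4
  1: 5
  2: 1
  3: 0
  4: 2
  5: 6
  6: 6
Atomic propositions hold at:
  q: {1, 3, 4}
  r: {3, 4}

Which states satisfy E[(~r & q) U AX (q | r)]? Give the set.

{0, 2}

Sat(~r) = {0, 1, 2, 5, 6}
Sat(~r & q) = {1}
Sat(q | r) = {1, 3, 4}
Sat(AX (q | r)) = {s : every successor in {1, 3, 4}} = {0, 2}
E[(~r & q) U AX (q | r)]: least fixpoint, start Z0 = Sat(AX (q | r)) = {0, 2}, add states in Sat(~r & q) with some successor in Z. Already a fixed point.
Sat(E[(~r & q) U AX (q | r)]) = {0, 2}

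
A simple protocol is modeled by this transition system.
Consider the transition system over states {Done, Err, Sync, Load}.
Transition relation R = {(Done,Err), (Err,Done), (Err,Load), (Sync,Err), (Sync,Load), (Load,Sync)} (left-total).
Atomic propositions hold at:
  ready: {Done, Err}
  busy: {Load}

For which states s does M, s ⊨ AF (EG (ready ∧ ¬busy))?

Sat(¬busy) = {Done, Err, Sync}
Sat(ready ∧ ¬busy) = {Done, Err}
EG (ready ∧ ¬busy): greatest fixpoint, start Z0 = {Done, Err}, keep only states in Sat with some successor in Z. Already a fixed point.
Sat(EG (ready ∧ ¬busy)) = {Done, Err}
AF (EG (ready ∧ ¬busy)): least fixpoint, start Z0 = {Done, Err}, add states with every successor in Z. Already a fixed point.
Sat(AF (EG (ready ∧ ¬busy))) = {Done, Err}

{Done, Err}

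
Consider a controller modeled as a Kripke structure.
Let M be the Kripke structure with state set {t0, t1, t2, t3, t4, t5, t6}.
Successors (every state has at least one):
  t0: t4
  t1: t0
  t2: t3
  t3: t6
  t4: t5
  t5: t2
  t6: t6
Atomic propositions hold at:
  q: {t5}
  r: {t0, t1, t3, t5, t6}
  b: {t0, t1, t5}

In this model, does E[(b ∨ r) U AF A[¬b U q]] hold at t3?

No

Sat(b ∨ r) = {t0, t1, t3, t5, t6}
Sat(¬b) = {t2, t3, t4, t6}
A[¬b U q]: least fixpoint, start Z0 = Sat(q) = {t5}, add states in Sat(¬b) with every successor in Z. Z1 = {t4, t5}; fixed.
Sat(A[¬b U q]) = {t4, t5}
AF A[¬b U q]: least fixpoint, start Z0 = {t4, t5}, add states with every successor in Z. Z1 = {t0, t4, t5}; Z2 = {t0, t1, t4, t5}; fixed.
Sat(AF A[¬b U q]) = {t0, t1, t4, t5}
E[(b ∨ r) U AF A[¬b U q]]: least fixpoint, start Z0 = Sat(AF A[¬b U q]) = {t0, t1, t4, t5}, add states in Sat(b ∨ r) with some successor in Z. Already a fixed point.
Sat(E[(b ∨ r) U AF A[¬b U q]]) = {t0, t1, t4, t5}
t3 ∉ Sat(E[(b ∨ r) U AF A[¬b U q]]) = {t0, t1, t4, t5}, so the formula does not hold at t3.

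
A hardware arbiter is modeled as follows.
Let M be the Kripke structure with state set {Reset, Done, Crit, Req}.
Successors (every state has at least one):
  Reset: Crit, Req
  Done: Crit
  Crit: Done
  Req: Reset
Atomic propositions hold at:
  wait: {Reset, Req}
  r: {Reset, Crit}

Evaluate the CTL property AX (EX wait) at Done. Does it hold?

Sat(EX wait) = {s : some successor in {Reset, Req}} = {Reset, Req}
Sat(AX (EX wait)) = {s : every successor in {Reset, Req}} = {Req}
Done ∉ Sat(AX (EX wait)) = {Req}, so the formula does not hold at Done.

No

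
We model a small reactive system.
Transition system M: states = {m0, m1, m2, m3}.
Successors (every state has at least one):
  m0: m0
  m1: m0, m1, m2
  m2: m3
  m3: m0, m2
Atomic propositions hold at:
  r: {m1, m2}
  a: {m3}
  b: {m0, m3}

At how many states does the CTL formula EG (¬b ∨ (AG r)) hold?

Sat(¬b) = {m1, m2}
AG r: greatest fixpoint, start Z0 = {m1, m2}, keep only states in Sat with every successor in Z. Z1 = ∅; fixed.
Sat(AG r) = ∅
Sat(¬b ∨ (AG r)) = {m1, m2}
EG (¬b ∨ (AG r)): greatest fixpoint, start Z0 = {m1, m2}, keep only states in Sat with some successor in Z. Z1 = {m1}; fixed.
Sat(EG (¬b ∨ (AG r))) = {m1}
|Sat(EG (¬b ∨ (AG r)))| = |{m1}| = 1.

1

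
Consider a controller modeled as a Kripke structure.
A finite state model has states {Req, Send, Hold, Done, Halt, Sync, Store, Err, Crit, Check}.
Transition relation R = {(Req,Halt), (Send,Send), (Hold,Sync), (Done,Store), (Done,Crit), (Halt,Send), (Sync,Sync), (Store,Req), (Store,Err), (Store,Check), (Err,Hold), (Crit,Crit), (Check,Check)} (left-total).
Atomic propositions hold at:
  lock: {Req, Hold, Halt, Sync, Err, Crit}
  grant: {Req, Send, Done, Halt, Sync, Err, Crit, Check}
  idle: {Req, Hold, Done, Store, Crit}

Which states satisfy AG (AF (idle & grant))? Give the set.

{Crit}

Sat(idle & grant) = {Req, Done, Crit}
AF (idle & grant): least fixpoint, start Z0 = {Req, Done, Crit}, add states with every successor in Z. Already a fixed point.
Sat(AF (idle & grant)) = {Req, Done, Crit}
AG (AF (idle & grant)): greatest fixpoint, start Z0 = {Req, Done, Crit}, keep only states in Sat with every successor in Z. Z1 = {Crit}; fixed.
Sat(AG (AF (idle & grant))) = {Crit}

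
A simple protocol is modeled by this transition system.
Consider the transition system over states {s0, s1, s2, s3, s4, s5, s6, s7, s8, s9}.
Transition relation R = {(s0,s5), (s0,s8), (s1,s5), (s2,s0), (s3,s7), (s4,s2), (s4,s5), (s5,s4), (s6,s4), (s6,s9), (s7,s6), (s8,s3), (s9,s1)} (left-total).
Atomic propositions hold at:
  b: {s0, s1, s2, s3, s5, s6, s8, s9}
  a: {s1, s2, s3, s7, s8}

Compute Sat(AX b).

Sat(AX b) = {s : every successor in {s0, s1, s2, s3, s5, s6, s8, s9}} = {s0, s1, s2, s4, s7, s8, s9}

{s0, s1, s2, s4, s7, s8, s9}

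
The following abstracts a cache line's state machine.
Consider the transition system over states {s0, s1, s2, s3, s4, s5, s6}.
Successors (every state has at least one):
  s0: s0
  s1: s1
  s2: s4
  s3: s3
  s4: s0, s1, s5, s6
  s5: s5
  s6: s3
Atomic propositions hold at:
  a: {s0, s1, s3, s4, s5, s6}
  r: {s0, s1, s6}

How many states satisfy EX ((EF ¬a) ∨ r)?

3

Sat(¬a) = {s2}
EF ¬a: least fixpoint, start Z0 = {s2}, add states with some successor in Z. Already a fixed point.
Sat(EF ¬a) = {s2}
Sat((EF ¬a) ∨ r) = {s0, s1, s2, s6}
Sat(EX ((EF ¬a) ∨ r)) = {s : some successor in {s0, s1, s2, s6}} = {s0, s1, s4}
|Sat(EX ((EF ¬a) ∨ r))| = |{s0, s1, s4}| = 3.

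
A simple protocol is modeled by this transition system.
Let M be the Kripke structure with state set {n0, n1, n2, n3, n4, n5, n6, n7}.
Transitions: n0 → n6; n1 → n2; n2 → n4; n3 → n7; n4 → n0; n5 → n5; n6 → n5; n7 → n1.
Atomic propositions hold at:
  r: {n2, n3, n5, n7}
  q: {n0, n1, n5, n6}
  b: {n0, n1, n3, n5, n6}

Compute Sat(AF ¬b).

{n1, n2, n3, n4, n7}

Sat(¬b) = {n2, n4, n7}
AF ¬b: least fixpoint, start Z0 = {n2, n4, n7}, add states with every successor in Z. Z1 = {n1, n2, n3, n4, n7}; fixed.
Sat(AF ¬b) = {n1, n2, n3, n4, n7}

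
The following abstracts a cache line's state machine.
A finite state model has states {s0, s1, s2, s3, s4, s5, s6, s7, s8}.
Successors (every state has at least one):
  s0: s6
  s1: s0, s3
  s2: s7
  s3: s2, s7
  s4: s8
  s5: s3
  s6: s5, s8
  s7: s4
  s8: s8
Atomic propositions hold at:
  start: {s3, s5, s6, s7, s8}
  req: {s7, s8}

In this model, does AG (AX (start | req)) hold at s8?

Yes

Sat(start | req) = {s3, s5, s6, s7, s8}
Sat(AX (start | req)) = {s : every successor in {s3, s5, s6, s7, s8}} = {s0, s2, s4, s5, s6, s8}
AG (AX (start | req)): greatest fixpoint, start Z0 = {s0, s2, s4, s5, s6, s8}, keep only states in Sat with every successor in Z. Z1 = {s0, s4, s6, s8}; Z2 = {s0, s4, s8}; Z3 = {s4, s8}; fixed.
Sat(AG (AX (start | req))) = {s4, s8}
s8 ∈ Sat(AG (AX (start | req))) = {s4, s8}, so the formula holds at s8.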